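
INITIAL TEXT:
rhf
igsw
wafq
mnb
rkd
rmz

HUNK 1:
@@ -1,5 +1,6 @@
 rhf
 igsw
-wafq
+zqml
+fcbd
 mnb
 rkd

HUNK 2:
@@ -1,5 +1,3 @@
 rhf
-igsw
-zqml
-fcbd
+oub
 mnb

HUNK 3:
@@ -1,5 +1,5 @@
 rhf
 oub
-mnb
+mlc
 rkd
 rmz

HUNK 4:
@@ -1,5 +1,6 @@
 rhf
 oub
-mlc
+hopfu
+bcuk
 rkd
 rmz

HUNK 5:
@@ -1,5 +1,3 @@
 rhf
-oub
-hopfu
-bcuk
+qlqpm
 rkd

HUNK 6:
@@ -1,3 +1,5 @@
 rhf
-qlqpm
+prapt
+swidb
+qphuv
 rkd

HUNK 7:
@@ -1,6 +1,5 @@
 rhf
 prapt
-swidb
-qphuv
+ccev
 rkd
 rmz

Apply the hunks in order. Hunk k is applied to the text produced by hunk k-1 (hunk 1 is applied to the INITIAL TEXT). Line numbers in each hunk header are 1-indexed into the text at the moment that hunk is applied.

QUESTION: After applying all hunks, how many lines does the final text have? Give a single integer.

Hunk 1: at line 1 remove [wafq] add [zqml,fcbd] -> 7 lines: rhf igsw zqml fcbd mnb rkd rmz
Hunk 2: at line 1 remove [igsw,zqml,fcbd] add [oub] -> 5 lines: rhf oub mnb rkd rmz
Hunk 3: at line 1 remove [mnb] add [mlc] -> 5 lines: rhf oub mlc rkd rmz
Hunk 4: at line 1 remove [mlc] add [hopfu,bcuk] -> 6 lines: rhf oub hopfu bcuk rkd rmz
Hunk 5: at line 1 remove [oub,hopfu,bcuk] add [qlqpm] -> 4 lines: rhf qlqpm rkd rmz
Hunk 6: at line 1 remove [qlqpm] add [prapt,swidb,qphuv] -> 6 lines: rhf prapt swidb qphuv rkd rmz
Hunk 7: at line 1 remove [swidb,qphuv] add [ccev] -> 5 lines: rhf prapt ccev rkd rmz
Final line count: 5

Answer: 5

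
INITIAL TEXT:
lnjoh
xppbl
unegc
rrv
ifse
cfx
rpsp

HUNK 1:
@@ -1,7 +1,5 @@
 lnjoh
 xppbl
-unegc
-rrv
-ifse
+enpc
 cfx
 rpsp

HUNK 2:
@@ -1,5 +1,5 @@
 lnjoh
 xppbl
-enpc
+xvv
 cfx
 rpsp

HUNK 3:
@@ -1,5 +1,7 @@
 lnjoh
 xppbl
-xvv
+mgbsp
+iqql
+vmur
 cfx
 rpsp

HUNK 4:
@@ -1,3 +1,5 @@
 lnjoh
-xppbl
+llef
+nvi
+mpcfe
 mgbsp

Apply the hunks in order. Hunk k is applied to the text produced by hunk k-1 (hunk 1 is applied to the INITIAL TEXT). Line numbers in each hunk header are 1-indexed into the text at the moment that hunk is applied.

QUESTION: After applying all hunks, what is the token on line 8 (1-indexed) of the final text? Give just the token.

Hunk 1: at line 1 remove [unegc,rrv,ifse] add [enpc] -> 5 lines: lnjoh xppbl enpc cfx rpsp
Hunk 2: at line 1 remove [enpc] add [xvv] -> 5 lines: lnjoh xppbl xvv cfx rpsp
Hunk 3: at line 1 remove [xvv] add [mgbsp,iqql,vmur] -> 7 lines: lnjoh xppbl mgbsp iqql vmur cfx rpsp
Hunk 4: at line 1 remove [xppbl] add [llef,nvi,mpcfe] -> 9 lines: lnjoh llef nvi mpcfe mgbsp iqql vmur cfx rpsp
Final line 8: cfx

Answer: cfx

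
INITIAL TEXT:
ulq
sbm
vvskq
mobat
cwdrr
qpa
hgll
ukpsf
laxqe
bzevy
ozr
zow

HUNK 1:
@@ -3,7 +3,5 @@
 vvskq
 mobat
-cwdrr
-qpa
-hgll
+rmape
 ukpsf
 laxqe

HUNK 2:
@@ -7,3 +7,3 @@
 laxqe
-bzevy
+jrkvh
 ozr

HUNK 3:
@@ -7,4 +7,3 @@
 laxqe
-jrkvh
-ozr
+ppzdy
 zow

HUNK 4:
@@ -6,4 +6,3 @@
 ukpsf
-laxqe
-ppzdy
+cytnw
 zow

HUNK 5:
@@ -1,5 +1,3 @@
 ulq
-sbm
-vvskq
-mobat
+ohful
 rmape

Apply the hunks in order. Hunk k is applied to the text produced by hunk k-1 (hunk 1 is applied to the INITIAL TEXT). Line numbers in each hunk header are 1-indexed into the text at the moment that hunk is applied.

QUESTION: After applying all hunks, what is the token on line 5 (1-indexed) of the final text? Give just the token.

Hunk 1: at line 3 remove [cwdrr,qpa,hgll] add [rmape] -> 10 lines: ulq sbm vvskq mobat rmape ukpsf laxqe bzevy ozr zow
Hunk 2: at line 7 remove [bzevy] add [jrkvh] -> 10 lines: ulq sbm vvskq mobat rmape ukpsf laxqe jrkvh ozr zow
Hunk 3: at line 7 remove [jrkvh,ozr] add [ppzdy] -> 9 lines: ulq sbm vvskq mobat rmape ukpsf laxqe ppzdy zow
Hunk 4: at line 6 remove [laxqe,ppzdy] add [cytnw] -> 8 lines: ulq sbm vvskq mobat rmape ukpsf cytnw zow
Hunk 5: at line 1 remove [sbm,vvskq,mobat] add [ohful] -> 6 lines: ulq ohful rmape ukpsf cytnw zow
Final line 5: cytnw

Answer: cytnw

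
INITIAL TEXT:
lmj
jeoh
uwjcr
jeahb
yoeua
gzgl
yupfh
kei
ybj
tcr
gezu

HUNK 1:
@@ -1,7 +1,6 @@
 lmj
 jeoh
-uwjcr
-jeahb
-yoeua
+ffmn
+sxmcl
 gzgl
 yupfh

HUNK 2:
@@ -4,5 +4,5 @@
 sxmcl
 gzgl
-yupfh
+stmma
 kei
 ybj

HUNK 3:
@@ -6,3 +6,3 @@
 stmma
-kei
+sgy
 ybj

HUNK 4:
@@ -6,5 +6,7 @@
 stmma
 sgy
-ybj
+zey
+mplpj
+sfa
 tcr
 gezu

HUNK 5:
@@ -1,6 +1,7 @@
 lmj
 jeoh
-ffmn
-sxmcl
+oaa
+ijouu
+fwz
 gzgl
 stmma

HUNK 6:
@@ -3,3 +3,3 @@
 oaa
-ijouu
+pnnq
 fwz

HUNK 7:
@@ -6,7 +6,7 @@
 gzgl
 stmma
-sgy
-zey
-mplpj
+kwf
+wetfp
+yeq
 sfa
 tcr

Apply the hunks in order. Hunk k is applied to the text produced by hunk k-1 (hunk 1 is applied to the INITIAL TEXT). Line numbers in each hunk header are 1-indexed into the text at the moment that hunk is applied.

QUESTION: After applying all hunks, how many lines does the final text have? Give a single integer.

Answer: 13

Derivation:
Hunk 1: at line 1 remove [uwjcr,jeahb,yoeua] add [ffmn,sxmcl] -> 10 lines: lmj jeoh ffmn sxmcl gzgl yupfh kei ybj tcr gezu
Hunk 2: at line 4 remove [yupfh] add [stmma] -> 10 lines: lmj jeoh ffmn sxmcl gzgl stmma kei ybj tcr gezu
Hunk 3: at line 6 remove [kei] add [sgy] -> 10 lines: lmj jeoh ffmn sxmcl gzgl stmma sgy ybj tcr gezu
Hunk 4: at line 6 remove [ybj] add [zey,mplpj,sfa] -> 12 lines: lmj jeoh ffmn sxmcl gzgl stmma sgy zey mplpj sfa tcr gezu
Hunk 5: at line 1 remove [ffmn,sxmcl] add [oaa,ijouu,fwz] -> 13 lines: lmj jeoh oaa ijouu fwz gzgl stmma sgy zey mplpj sfa tcr gezu
Hunk 6: at line 3 remove [ijouu] add [pnnq] -> 13 lines: lmj jeoh oaa pnnq fwz gzgl stmma sgy zey mplpj sfa tcr gezu
Hunk 7: at line 6 remove [sgy,zey,mplpj] add [kwf,wetfp,yeq] -> 13 lines: lmj jeoh oaa pnnq fwz gzgl stmma kwf wetfp yeq sfa tcr gezu
Final line count: 13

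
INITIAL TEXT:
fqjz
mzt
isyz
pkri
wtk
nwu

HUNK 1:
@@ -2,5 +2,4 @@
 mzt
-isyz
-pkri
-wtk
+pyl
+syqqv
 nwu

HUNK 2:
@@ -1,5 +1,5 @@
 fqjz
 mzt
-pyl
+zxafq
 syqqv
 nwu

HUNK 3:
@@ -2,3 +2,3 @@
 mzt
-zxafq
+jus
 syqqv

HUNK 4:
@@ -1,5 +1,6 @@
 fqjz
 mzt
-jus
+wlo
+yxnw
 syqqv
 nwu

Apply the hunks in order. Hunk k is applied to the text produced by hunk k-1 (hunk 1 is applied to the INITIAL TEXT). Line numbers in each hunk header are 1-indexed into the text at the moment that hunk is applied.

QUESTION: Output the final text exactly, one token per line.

Answer: fqjz
mzt
wlo
yxnw
syqqv
nwu

Derivation:
Hunk 1: at line 2 remove [isyz,pkri,wtk] add [pyl,syqqv] -> 5 lines: fqjz mzt pyl syqqv nwu
Hunk 2: at line 1 remove [pyl] add [zxafq] -> 5 lines: fqjz mzt zxafq syqqv nwu
Hunk 3: at line 2 remove [zxafq] add [jus] -> 5 lines: fqjz mzt jus syqqv nwu
Hunk 4: at line 1 remove [jus] add [wlo,yxnw] -> 6 lines: fqjz mzt wlo yxnw syqqv nwu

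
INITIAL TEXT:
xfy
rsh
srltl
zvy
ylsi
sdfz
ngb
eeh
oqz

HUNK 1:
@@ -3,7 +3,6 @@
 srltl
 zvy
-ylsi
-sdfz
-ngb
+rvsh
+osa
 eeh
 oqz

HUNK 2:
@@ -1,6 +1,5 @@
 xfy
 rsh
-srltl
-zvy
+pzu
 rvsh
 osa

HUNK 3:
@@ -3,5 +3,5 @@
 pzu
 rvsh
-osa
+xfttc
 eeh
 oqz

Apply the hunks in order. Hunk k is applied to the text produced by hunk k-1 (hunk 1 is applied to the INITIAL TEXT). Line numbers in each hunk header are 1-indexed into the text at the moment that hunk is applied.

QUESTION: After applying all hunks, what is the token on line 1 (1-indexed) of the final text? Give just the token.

Answer: xfy

Derivation:
Hunk 1: at line 3 remove [ylsi,sdfz,ngb] add [rvsh,osa] -> 8 lines: xfy rsh srltl zvy rvsh osa eeh oqz
Hunk 2: at line 1 remove [srltl,zvy] add [pzu] -> 7 lines: xfy rsh pzu rvsh osa eeh oqz
Hunk 3: at line 3 remove [osa] add [xfttc] -> 7 lines: xfy rsh pzu rvsh xfttc eeh oqz
Final line 1: xfy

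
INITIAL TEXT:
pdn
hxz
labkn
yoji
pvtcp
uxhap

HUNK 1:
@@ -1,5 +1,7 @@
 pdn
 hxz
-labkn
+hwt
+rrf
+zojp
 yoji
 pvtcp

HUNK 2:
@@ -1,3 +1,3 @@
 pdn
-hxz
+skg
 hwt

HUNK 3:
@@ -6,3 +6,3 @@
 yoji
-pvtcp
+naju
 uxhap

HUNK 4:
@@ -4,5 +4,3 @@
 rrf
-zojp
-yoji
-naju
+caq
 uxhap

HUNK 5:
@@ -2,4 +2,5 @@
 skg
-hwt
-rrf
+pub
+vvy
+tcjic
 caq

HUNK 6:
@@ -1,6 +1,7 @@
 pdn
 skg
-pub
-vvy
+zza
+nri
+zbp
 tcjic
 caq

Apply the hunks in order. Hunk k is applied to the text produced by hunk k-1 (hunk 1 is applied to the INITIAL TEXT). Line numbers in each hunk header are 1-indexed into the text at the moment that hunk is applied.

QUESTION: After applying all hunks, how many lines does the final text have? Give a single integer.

Hunk 1: at line 1 remove [labkn] add [hwt,rrf,zojp] -> 8 lines: pdn hxz hwt rrf zojp yoji pvtcp uxhap
Hunk 2: at line 1 remove [hxz] add [skg] -> 8 lines: pdn skg hwt rrf zojp yoji pvtcp uxhap
Hunk 3: at line 6 remove [pvtcp] add [naju] -> 8 lines: pdn skg hwt rrf zojp yoji naju uxhap
Hunk 4: at line 4 remove [zojp,yoji,naju] add [caq] -> 6 lines: pdn skg hwt rrf caq uxhap
Hunk 5: at line 2 remove [hwt,rrf] add [pub,vvy,tcjic] -> 7 lines: pdn skg pub vvy tcjic caq uxhap
Hunk 6: at line 1 remove [pub,vvy] add [zza,nri,zbp] -> 8 lines: pdn skg zza nri zbp tcjic caq uxhap
Final line count: 8

Answer: 8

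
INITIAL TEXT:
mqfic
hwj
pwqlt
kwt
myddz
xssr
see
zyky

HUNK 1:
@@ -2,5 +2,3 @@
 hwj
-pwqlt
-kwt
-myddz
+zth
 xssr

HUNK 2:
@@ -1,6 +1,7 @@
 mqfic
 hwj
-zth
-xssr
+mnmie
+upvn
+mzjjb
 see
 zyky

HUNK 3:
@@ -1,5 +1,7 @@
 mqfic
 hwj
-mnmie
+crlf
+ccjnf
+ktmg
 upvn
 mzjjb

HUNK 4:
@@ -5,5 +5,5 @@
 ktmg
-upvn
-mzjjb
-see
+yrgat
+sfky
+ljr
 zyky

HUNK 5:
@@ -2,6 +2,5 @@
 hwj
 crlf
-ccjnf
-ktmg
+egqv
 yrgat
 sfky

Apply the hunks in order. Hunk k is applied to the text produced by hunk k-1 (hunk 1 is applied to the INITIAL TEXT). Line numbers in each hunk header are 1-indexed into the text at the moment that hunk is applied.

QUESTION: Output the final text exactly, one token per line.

Hunk 1: at line 2 remove [pwqlt,kwt,myddz] add [zth] -> 6 lines: mqfic hwj zth xssr see zyky
Hunk 2: at line 1 remove [zth,xssr] add [mnmie,upvn,mzjjb] -> 7 lines: mqfic hwj mnmie upvn mzjjb see zyky
Hunk 3: at line 1 remove [mnmie] add [crlf,ccjnf,ktmg] -> 9 lines: mqfic hwj crlf ccjnf ktmg upvn mzjjb see zyky
Hunk 4: at line 5 remove [upvn,mzjjb,see] add [yrgat,sfky,ljr] -> 9 lines: mqfic hwj crlf ccjnf ktmg yrgat sfky ljr zyky
Hunk 5: at line 2 remove [ccjnf,ktmg] add [egqv] -> 8 lines: mqfic hwj crlf egqv yrgat sfky ljr zyky

Answer: mqfic
hwj
crlf
egqv
yrgat
sfky
ljr
zyky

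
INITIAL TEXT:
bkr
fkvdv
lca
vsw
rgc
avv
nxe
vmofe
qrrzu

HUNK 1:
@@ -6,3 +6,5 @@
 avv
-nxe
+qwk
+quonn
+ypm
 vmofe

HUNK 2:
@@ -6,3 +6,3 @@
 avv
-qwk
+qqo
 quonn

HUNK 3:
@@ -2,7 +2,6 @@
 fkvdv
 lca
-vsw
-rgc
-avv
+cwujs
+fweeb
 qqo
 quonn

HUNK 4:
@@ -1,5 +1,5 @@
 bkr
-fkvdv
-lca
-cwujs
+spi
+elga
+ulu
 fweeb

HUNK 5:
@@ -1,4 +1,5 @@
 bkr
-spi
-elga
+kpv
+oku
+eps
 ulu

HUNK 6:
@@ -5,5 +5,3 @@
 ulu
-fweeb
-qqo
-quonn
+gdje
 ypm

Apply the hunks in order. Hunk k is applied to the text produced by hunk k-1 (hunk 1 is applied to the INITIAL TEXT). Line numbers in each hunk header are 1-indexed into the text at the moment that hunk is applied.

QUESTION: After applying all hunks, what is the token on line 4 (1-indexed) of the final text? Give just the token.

Answer: eps

Derivation:
Hunk 1: at line 6 remove [nxe] add [qwk,quonn,ypm] -> 11 lines: bkr fkvdv lca vsw rgc avv qwk quonn ypm vmofe qrrzu
Hunk 2: at line 6 remove [qwk] add [qqo] -> 11 lines: bkr fkvdv lca vsw rgc avv qqo quonn ypm vmofe qrrzu
Hunk 3: at line 2 remove [vsw,rgc,avv] add [cwujs,fweeb] -> 10 lines: bkr fkvdv lca cwujs fweeb qqo quonn ypm vmofe qrrzu
Hunk 4: at line 1 remove [fkvdv,lca,cwujs] add [spi,elga,ulu] -> 10 lines: bkr spi elga ulu fweeb qqo quonn ypm vmofe qrrzu
Hunk 5: at line 1 remove [spi,elga] add [kpv,oku,eps] -> 11 lines: bkr kpv oku eps ulu fweeb qqo quonn ypm vmofe qrrzu
Hunk 6: at line 5 remove [fweeb,qqo,quonn] add [gdje] -> 9 lines: bkr kpv oku eps ulu gdje ypm vmofe qrrzu
Final line 4: eps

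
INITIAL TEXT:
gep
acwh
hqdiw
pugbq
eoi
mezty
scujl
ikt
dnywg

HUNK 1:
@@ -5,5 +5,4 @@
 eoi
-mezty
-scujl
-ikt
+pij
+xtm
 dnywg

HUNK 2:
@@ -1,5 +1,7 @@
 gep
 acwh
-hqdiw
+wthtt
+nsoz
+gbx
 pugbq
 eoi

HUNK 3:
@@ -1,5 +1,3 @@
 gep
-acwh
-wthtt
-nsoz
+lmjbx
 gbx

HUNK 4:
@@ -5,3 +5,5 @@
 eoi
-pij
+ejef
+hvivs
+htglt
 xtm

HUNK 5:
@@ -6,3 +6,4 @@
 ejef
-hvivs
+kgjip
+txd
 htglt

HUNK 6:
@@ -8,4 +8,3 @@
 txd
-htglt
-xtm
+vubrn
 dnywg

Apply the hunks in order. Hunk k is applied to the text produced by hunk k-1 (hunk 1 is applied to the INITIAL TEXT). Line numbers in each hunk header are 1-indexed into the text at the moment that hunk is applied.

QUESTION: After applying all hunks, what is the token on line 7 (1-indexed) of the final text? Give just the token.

Answer: kgjip

Derivation:
Hunk 1: at line 5 remove [mezty,scujl,ikt] add [pij,xtm] -> 8 lines: gep acwh hqdiw pugbq eoi pij xtm dnywg
Hunk 2: at line 1 remove [hqdiw] add [wthtt,nsoz,gbx] -> 10 lines: gep acwh wthtt nsoz gbx pugbq eoi pij xtm dnywg
Hunk 3: at line 1 remove [acwh,wthtt,nsoz] add [lmjbx] -> 8 lines: gep lmjbx gbx pugbq eoi pij xtm dnywg
Hunk 4: at line 5 remove [pij] add [ejef,hvivs,htglt] -> 10 lines: gep lmjbx gbx pugbq eoi ejef hvivs htglt xtm dnywg
Hunk 5: at line 6 remove [hvivs] add [kgjip,txd] -> 11 lines: gep lmjbx gbx pugbq eoi ejef kgjip txd htglt xtm dnywg
Hunk 6: at line 8 remove [htglt,xtm] add [vubrn] -> 10 lines: gep lmjbx gbx pugbq eoi ejef kgjip txd vubrn dnywg
Final line 7: kgjip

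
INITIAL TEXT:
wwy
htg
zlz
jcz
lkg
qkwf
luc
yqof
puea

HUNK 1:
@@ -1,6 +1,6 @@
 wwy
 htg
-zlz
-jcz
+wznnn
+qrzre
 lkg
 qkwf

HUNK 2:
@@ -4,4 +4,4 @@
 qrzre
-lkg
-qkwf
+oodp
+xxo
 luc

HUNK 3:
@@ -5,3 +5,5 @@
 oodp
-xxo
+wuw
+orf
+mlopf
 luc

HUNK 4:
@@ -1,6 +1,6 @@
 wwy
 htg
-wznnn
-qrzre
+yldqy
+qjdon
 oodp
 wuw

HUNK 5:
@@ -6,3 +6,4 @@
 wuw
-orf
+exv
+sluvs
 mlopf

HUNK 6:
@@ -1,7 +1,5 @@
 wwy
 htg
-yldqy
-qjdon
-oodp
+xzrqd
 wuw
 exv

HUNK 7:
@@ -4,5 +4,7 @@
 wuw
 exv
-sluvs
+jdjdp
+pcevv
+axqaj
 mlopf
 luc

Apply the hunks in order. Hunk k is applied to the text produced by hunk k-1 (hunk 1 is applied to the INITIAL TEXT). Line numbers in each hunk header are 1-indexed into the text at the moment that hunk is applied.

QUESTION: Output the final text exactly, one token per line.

Answer: wwy
htg
xzrqd
wuw
exv
jdjdp
pcevv
axqaj
mlopf
luc
yqof
puea

Derivation:
Hunk 1: at line 1 remove [zlz,jcz] add [wznnn,qrzre] -> 9 lines: wwy htg wznnn qrzre lkg qkwf luc yqof puea
Hunk 2: at line 4 remove [lkg,qkwf] add [oodp,xxo] -> 9 lines: wwy htg wznnn qrzre oodp xxo luc yqof puea
Hunk 3: at line 5 remove [xxo] add [wuw,orf,mlopf] -> 11 lines: wwy htg wznnn qrzre oodp wuw orf mlopf luc yqof puea
Hunk 4: at line 1 remove [wznnn,qrzre] add [yldqy,qjdon] -> 11 lines: wwy htg yldqy qjdon oodp wuw orf mlopf luc yqof puea
Hunk 5: at line 6 remove [orf] add [exv,sluvs] -> 12 lines: wwy htg yldqy qjdon oodp wuw exv sluvs mlopf luc yqof puea
Hunk 6: at line 1 remove [yldqy,qjdon,oodp] add [xzrqd] -> 10 lines: wwy htg xzrqd wuw exv sluvs mlopf luc yqof puea
Hunk 7: at line 4 remove [sluvs] add [jdjdp,pcevv,axqaj] -> 12 lines: wwy htg xzrqd wuw exv jdjdp pcevv axqaj mlopf luc yqof puea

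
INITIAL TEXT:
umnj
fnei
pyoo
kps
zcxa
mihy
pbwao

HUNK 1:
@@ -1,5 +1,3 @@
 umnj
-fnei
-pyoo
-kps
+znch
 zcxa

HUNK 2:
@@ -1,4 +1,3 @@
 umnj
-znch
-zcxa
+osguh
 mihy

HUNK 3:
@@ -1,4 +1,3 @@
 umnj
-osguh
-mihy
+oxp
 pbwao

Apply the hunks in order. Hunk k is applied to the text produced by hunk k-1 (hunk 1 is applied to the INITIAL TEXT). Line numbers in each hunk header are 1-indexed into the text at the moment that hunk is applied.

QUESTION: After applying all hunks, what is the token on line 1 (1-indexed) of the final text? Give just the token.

Answer: umnj

Derivation:
Hunk 1: at line 1 remove [fnei,pyoo,kps] add [znch] -> 5 lines: umnj znch zcxa mihy pbwao
Hunk 2: at line 1 remove [znch,zcxa] add [osguh] -> 4 lines: umnj osguh mihy pbwao
Hunk 3: at line 1 remove [osguh,mihy] add [oxp] -> 3 lines: umnj oxp pbwao
Final line 1: umnj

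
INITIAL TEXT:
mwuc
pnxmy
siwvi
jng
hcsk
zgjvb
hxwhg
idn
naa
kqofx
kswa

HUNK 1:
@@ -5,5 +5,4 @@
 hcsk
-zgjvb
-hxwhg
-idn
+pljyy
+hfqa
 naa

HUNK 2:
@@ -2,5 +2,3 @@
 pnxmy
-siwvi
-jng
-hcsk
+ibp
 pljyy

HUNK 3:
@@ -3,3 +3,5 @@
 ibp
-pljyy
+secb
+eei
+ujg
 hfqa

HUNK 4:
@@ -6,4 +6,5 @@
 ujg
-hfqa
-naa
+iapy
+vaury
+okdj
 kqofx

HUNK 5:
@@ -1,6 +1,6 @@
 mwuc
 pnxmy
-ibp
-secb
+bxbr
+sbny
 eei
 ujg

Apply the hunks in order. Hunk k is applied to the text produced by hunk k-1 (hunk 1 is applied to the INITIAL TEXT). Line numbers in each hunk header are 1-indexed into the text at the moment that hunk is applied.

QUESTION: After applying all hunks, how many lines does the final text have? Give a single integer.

Hunk 1: at line 5 remove [zgjvb,hxwhg,idn] add [pljyy,hfqa] -> 10 lines: mwuc pnxmy siwvi jng hcsk pljyy hfqa naa kqofx kswa
Hunk 2: at line 2 remove [siwvi,jng,hcsk] add [ibp] -> 8 lines: mwuc pnxmy ibp pljyy hfqa naa kqofx kswa
Hunk 3: at line 3 remove [pljyy] add [secb,eei,ujg] -> 10 lines: mwuc pnxmy ibp secb eei ujg hfqa naa kqofx kswa
Hunk 4: at line 6 remove [hfqa,naa] add [iapy,vaury,okdj] -> 11 lines: mwuc pnxmy ibp secb eei ujg iapy vaury okdj kqofx kswa
Hunk 5: at line 1 remove [ibp,secb] add [bxbr,sbny] -> 11 lines: mwuc pnxmy bxbr sbny eei ujg iapy vaury okdj kqofx kswa
Final line count: 11

Answer: 11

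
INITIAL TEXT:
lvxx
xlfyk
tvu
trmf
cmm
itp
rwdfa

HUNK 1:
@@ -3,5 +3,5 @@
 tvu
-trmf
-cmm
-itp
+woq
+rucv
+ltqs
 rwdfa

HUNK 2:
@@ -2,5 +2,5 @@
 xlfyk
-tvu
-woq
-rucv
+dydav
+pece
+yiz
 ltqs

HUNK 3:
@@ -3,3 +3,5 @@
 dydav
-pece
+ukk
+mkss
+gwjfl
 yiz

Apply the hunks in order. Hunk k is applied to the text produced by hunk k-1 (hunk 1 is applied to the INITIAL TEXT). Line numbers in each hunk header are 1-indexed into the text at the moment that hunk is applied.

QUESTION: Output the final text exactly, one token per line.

Answer: lvxx
xlfyk
dydav
ukk
mkss
gwjfl
yiz
ltqs
rwdfa

Derivation:
Hunk 1: at line 3 remove [trmf,cmm,itp] add [woq,rucv,ltqs] -> 7 lines: lvxx xlfyk tvu woq rucv ltqs rwdfa
Hunk 2: at line 2 remove [tvu,woq,rucv] add [dydav,pece,yiz] -> 7 lines: lvxx xlfyk dydav pece yiz ltqs rwdfa
Hunk 3: at line 3 remove [pece] add [ukk,mkss,gwjfl] -> 9 lines: lvxx xlfyk dydav ukk mkss gwjfl yiz ltqs rwdfa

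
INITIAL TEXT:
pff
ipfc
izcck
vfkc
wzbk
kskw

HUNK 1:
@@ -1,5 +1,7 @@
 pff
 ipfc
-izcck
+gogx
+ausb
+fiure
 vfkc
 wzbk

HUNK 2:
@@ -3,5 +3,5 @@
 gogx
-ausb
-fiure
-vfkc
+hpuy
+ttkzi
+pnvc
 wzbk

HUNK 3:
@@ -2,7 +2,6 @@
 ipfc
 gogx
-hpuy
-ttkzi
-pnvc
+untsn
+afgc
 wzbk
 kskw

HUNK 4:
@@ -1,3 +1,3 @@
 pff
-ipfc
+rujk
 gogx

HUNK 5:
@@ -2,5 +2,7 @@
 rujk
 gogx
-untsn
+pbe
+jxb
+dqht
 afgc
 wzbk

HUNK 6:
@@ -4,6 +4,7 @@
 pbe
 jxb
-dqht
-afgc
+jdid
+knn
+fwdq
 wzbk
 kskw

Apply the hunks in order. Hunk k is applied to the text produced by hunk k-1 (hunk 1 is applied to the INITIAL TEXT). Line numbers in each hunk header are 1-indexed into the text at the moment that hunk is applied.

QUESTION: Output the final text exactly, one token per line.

Answer: pff
rujk
gogx
pbe
jxb
jdid
knn
fwdq
wzbk
kskw

Derivation:
Hunk 1: at line 1 remove [izcck] add [gogx,ausb,fiure] -> 8 lines: pff ipfc gogx ausb fiure vfkc wzbk kskw
Hunk 2: at line 3 remove [ausb,fiure,vfkc] add [hpuy,ttkzi,pnvc] -> 8 lines: pff ipfc gogx hpuy ttkzi pnvc wzbk kskw
Hunk 3: at line 2 remove [hpuy,ttkzi,pnvc] add [untsn,afgc] -> 7 lines: pff ipfc gogx untsn afgc wzbk kskw
Hunk 4: at line 1 remove [ipfc] add [rujk] -> 7 lines: pff rujk gogx untsn afgc wzbk kskw
Hunk 5: at line 2 remove [untsn] add [pbe,jxb,dqht] -> 9 lines: pff rujk gogx pbe jxb dqht afgc wzbk kskw
Hunk 6: at line 4 remove [dqht,afgc] add [jdid,knn,fwdq] -> 10 lines: pff rujk gogx pbe jxb jdid knn fwdq wzbk kskw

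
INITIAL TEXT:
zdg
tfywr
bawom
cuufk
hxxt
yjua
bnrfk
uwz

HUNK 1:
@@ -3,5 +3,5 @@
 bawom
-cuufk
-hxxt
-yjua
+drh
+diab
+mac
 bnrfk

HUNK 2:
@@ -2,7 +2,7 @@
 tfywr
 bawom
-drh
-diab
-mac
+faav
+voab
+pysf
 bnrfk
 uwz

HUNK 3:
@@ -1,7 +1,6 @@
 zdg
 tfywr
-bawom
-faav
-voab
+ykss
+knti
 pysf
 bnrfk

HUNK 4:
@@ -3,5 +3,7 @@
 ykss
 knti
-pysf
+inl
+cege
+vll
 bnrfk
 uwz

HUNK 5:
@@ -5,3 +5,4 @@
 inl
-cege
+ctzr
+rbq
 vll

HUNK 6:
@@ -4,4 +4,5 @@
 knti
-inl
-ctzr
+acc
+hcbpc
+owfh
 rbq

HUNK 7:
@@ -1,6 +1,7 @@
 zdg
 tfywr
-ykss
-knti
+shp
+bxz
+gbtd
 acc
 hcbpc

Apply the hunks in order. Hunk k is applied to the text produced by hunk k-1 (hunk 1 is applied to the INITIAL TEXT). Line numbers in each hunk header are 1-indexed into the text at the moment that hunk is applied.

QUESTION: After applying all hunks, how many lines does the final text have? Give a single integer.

Hunk 1: at line 3 remove [cuufk,hxxt,yjua] add [drh,diab,mac] -> 8 lines: zdg tfywr bawom drh diab mac bnrfk uwz
Hunk 2: at line 2 remove [drh,diab,mac] add [faav,voab,pysf] -> 8 lines: zdg tfywr bawom faav voab pysf bnrfk uwz
Hunk 3: at line 1 remove [bawom,faav,voab] add [ykss,knti] -> 7 lines: zdg tfywr ykss knti pysf bnrfk uwz
Hunk 4: at line 3 remove [pysf] add [inl,cege,vll] -> 9 lines: zdg tfywr ykss knti inl cege vll bnrfk uwz
Hunk 5: at line 5 remove [cege] add [ctzr,rbq] -> 10 lines: zdg tfywr ykss knti inl ctzr rbq vll bnrfk uwz
Hunk 6: at line 4 remove [inl,ctzr] add [acc,hcbpc,owfh] -> 11 lines: zdg tfywr ykss knti acc hcbpc owfh rbq vll bnrfk uwz
Hunk 7: at line 1 remove [ykss,knti] add [shp,bxz,gbtd] -> 12 lines: zdg tfywr shp bxz gbtd acc hcbpc owfh rbq vll bnrfk uwz
Final line count: 12

Answer: 12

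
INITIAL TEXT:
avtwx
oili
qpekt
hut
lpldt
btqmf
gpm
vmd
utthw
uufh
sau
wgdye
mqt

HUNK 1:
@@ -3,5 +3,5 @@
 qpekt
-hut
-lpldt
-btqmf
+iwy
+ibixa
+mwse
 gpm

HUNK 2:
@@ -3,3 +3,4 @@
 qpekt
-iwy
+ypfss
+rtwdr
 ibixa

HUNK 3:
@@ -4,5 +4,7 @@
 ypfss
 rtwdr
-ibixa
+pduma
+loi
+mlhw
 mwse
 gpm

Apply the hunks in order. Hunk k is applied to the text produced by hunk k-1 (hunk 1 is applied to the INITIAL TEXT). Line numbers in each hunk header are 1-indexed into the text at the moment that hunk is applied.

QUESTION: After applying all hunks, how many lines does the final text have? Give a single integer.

Hunk 1: at line 3 remove [hut,lpldt,btqmf] add [iwy,ibixa,mwse] -> 13 lines: avtwx oili qpekt iwy ibixa mwse gpm vmd utthw uufh sau wgdye mqt
Hunk 2: at line 3 remove [iwy] add [ypfss,rtwdr] -> 14 lines: avtwx oili qpekt ypfss rtwdr ibixa mwse gpm vmd utthw uufh sau wgdye mqt
Hunk 3: at line 4 remove [ibixa] add [pduma,loi,mlhw] -> 16 lines: avtwx oili qpekt ypfss rtwdr pduma loi mlhw mwse gpm vmd utthw uufh sau wgdye mqt
Final line count: 16

Answer: 16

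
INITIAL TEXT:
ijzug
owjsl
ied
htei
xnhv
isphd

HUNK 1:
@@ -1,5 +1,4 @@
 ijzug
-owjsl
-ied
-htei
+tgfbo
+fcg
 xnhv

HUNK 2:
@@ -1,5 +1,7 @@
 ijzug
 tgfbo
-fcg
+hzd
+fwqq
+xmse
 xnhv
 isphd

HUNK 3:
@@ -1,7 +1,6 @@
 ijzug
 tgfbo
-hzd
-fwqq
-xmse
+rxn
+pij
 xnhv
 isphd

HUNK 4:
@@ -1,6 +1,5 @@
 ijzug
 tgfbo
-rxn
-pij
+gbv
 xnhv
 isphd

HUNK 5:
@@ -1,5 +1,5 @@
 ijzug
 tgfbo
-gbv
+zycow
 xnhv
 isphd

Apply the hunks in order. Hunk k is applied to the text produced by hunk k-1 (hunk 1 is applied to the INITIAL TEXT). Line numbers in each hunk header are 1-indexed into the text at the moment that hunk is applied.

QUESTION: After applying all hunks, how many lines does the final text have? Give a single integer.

Hunk 1: at line 1 remove [owjsl,ied,htei] add [tgfbo,fcg] -> 5 lines: ijzug tgfbo fcg xnhv isphd
Hunk 2: at line 1 remove [fcg] add [hzd,fwqq,xmse] -> 7 lines: ijzug tgfbo hzd fwqq xmse xnhv isphd
Hunk 3: at line 1 remove [hzd,fwqq,xmse] add [rxn,pij] -> 6 lines: ijzug tgfbo rxn pij xnhv isphd
Hunk 4: at line 1 remove [rxn,pij] add [gbv] -> 5 lines: ijzug tgfbo gbv xnhv isphd
Hunk 5: at line 1 remove [gbv] add [zycow] -> 5 lines: ijzug tgfbo zycow xnhv isphd
Final line count: 5

Answer: 5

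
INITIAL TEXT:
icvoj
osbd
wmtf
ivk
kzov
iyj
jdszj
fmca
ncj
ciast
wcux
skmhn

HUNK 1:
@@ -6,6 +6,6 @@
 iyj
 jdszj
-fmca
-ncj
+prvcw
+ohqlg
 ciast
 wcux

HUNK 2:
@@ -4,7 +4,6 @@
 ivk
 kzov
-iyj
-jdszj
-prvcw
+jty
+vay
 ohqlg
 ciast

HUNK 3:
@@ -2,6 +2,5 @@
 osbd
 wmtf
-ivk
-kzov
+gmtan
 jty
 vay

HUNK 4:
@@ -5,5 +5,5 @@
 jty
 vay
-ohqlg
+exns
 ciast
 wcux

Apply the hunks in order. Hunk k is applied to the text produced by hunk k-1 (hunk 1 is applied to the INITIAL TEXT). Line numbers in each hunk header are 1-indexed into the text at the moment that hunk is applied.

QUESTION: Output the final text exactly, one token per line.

Hunk 1: at line 6 remove [fmca,ncj] add [prvcw,ohqlg] -> 12 lines: icvoj osbd wmtf ivk kzov iyj jdszj prvcw ohqlg ciast wcux skmhn
Hunk 2: at line 4 remove [iyj,jdszj,prvcw] add [jty,vay] -> 11 lines: icvoj osbd wmtf ivk kzov jty vay ohqlg ciast wcux skmhn
Hunk 3: at line 2 remove [ivk,kzov] add [gmtan] -> 10 lines: icvoj osbd wmtf gmtan jty vay ohqlg ciast wcux skmhn
Hunk 4: at line 5 remove [ohqlg] add [exns] -> 10 lines: icvoj osbd wmtf gmtan jty vay exns ciast wcux skmhn

Answer: icvoj
osbd
wmtf
gmtan
jty
vay
exns
ciast
wcux
skmhn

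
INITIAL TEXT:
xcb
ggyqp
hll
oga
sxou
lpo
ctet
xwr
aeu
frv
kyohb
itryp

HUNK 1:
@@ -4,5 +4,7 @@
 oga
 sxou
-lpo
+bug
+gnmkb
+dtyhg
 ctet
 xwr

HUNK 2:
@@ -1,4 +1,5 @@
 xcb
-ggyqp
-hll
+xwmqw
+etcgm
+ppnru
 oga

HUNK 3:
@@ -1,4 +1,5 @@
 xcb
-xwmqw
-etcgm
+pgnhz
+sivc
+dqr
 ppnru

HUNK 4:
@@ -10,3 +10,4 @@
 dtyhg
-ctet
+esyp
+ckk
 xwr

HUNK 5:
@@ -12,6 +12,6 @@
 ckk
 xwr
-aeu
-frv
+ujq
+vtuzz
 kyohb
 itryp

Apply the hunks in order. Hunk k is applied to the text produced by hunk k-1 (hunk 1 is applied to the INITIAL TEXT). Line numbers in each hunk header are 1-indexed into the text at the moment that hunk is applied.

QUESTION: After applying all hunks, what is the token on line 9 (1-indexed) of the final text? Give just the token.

Answer: gnmkb

Derivation:
Hunk 1: at line 4 remove [lpo] add [bug,gnmkb,dtyhg] -> 14 lines: xcb ggyqp hll oga sxou bug gnmkb dtyhg ctet xwr aeu frv kyohb itryp
Hunk 2: at line 1 remove [ggyqp,hll] add [xwmqw,etcgm,ppnru] -> 15 lines: xcb xwmqw etcgm ppnru oga sxou bug gnmkb dtyhg ctet xwr aeu frv kyohb itryp
Hunk 3: at line 1 remove [xwmqw,etcgm] add [pgnhz,sivc,dqr] -> 16 lines: xcb pgnhz sivc dqr ppnru oga sxou bug gnmkb dtyhg ctet xwr aeu frv kyohb itryp
Hunk 4: at line 10 remove [ctet] add [esyp,ckk] -> 17 lines: xcb pgnhz sivc dqr ppnru oga sxou bug gnmkb dtyhg esyp ckk xwr aeu frv kyohb itryp
Hunk 5: at line 12 remove [aeu,frv] add [ujq,vtuzz] -> 17 lines: xcb pgnhz sivc dqr ppnru oga sxou bug gnmkb dtyhg esyp ckk xwr ujq vtuzz kyohb itryp
Final line 9: gnmkb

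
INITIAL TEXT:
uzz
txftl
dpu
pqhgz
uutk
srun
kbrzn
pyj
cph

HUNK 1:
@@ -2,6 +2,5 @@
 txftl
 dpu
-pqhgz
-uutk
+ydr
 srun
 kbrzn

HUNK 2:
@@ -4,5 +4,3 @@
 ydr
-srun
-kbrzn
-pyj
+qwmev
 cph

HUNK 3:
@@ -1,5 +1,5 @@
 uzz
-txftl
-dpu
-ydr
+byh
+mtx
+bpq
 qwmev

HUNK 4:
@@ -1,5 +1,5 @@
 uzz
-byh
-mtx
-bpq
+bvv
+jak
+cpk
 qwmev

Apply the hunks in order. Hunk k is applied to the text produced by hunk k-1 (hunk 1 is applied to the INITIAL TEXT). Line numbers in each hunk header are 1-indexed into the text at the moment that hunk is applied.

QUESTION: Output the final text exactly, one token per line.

Answer: uzz
bvv
jak
cpk
qwmev
cph

Derivation:
Hunk 1: at line 2 remove [pqhgz,uutk] add [ydr] -> 8 lines: uzz txftl dpu ydr srun kbrzn pyj cph
Hunk 2: at line 4 remove [srun,kbrzn,pyj] add [qwmev] -> 6 lines: uzz txftl dpu ydr qwmev cph
Hunk 3: at line 1 remove [txftl,dpu,ydr] add [byh,mtx,bpq] -> 6 lines: uzz byh mtx bpq qwmev cph
Hunk 4: at line 1 remove [byh,mtx,bpq] add [bvv,jak,cpk] -> 6 lines: uzz bvv jak cpk qwmev cph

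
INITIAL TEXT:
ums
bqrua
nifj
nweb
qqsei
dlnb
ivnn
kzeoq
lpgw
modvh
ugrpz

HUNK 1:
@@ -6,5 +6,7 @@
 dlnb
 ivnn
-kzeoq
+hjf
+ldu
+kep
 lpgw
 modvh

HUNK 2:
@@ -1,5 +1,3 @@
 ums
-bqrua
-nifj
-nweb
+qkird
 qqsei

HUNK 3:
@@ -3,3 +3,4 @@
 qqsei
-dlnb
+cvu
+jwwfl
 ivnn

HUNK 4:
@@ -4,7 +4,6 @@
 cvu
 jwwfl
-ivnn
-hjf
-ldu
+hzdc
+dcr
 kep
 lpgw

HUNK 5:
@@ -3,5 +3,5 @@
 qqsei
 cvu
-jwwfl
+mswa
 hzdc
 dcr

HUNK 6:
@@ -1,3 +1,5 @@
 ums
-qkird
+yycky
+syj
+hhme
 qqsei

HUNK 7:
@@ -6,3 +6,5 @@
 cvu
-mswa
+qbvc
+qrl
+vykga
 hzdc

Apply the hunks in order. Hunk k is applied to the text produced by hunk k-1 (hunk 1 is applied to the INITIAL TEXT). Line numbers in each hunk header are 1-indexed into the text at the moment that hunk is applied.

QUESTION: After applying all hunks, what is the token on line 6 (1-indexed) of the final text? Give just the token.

Answer: cvu

Derivation:
Hunk 1: at line 6 remove [kzeoq] add [hjf,ldu,kep] -> 13 lines: ums bqrua nifj nweb qqsei dlnb ivnn hjf ldu kep lpgw modvh ugrpz
Hunk 2: at line 1 remove [bqrua,nifj,nweb] add [qkird] -> 11 lines: ums qkird qqsei dlnb ivnn hjf ldu kep lpgw modvh ugrpz
Hunk 3: at line 3 remove [dlnb] add [cvu,jwwfl] -> 12 lines: ums qkird qqsei cvu jwwfl ivnn hjf ldu kep lpgw modvh ugrpz
Hunk 4: at line 4 remove [ivnn,hjf,ldu] add [hzdc,dcr] -> 11 lines: ums qkird qqsei cvu jwwfl hzdc dcr kep lpgw modvh ugrpz
Hunk 5: at line 3 remove [jwwfl] add [mswa] -> 11 lines: ums qkird qqsei cvu mswa hzdc dcr kep lpgw modvh ugrpz
Hunk 6: at line 1 remove [qkird] add [yycky,syj,hhme] -> 13 lines: ums yycky syj hhme qqsei cvu mswa hzdc dcr kep lpgw modvh ugrpz
Hunk 7: at line 6 remove [mswa] add [qbvc,qrl,vykga] -> 15 lines: ums yycky syj hhme qqsei cvu qbvc qrl vykga hzdc dcr kep lpgw modvh ugrpz
Final line 6: cvu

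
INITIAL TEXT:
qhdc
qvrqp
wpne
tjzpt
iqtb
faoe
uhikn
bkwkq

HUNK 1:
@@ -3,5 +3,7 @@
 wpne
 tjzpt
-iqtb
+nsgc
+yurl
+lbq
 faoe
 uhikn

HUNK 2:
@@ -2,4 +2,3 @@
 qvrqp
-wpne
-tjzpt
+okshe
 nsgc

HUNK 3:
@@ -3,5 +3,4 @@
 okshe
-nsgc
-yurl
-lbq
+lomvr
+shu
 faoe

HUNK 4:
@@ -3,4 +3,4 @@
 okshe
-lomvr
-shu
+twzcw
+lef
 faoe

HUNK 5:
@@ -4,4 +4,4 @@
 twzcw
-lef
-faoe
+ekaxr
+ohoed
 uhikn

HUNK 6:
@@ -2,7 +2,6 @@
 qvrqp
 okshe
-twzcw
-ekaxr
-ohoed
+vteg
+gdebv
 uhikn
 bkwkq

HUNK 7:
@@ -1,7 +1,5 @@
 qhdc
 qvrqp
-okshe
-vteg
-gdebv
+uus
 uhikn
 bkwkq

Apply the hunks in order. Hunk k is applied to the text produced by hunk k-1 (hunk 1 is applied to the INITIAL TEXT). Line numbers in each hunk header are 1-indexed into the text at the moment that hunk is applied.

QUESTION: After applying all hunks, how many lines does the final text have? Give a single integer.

Hunk 1: at line 3 remove [iqtb] add [nsgc,yurl,lbq] -> 10 lines: qhdc qvrqp wpne tjzpt nsgc yurl lbq faoe uhikn bkwkq
Hunk 2: at line 2 remove [wpne,tjzpt] add [okshe] -> 9 lines: qhdc qvrqp okshe nsgc yurl lbq faoe uhikn bkwkq
Hunk 3: at line 3 remove [nsgc,yurl,lbq] add [lomvr,shu] -> 8 lines: qhdc qvrqp okshe lomvr shu faoe uhikn bkwkq
Hunk 4: at line 3 remove [lomvr,shu] add [twzcw,lef] -> 8 lines: qhdc qvrqp okshe twzcw lef faoe uhikn bkwkq
Hunk 5: at line 4 remove [lef,faoe] add [ekaxr,ohoed] -> 8 lines: qhdc qvrqp okshe twzcw ekaxr ohoed uhikn bkwkq
Hunk 6: at line 2 remove [twzcw,ekaxr,ohoed] add [vteg,gdebv] -> 7 lines: qhdc qvrqp okshe vteg gdebv uhikn bkwkq
Hunk 7: at line 1 remove [okshe,vteg,gdebv] add [uus] -> 5 lines: qhdc qvrqp uus uhikn bkwkq
Final line count: 5

Answer: 5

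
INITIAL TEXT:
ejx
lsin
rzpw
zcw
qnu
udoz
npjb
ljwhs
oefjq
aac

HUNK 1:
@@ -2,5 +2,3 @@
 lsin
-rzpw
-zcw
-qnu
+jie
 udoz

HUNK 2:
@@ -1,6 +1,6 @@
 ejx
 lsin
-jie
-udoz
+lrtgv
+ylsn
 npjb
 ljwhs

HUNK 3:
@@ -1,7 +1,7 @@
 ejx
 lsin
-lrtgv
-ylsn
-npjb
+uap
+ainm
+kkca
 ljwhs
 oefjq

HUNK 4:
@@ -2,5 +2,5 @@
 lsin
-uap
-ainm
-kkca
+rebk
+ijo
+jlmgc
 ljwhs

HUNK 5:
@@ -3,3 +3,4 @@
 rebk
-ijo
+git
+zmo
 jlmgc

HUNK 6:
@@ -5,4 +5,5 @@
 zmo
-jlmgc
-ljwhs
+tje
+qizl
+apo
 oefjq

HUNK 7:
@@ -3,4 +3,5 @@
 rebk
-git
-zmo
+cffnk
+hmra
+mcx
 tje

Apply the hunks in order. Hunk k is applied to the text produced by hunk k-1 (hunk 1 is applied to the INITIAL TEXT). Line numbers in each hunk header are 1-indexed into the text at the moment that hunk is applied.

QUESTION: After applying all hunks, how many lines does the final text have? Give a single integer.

Answer: 11

Derivation:
Hunk 1: at line 2 remove [rzpw,zcw,qnu] add [jie] -> 8 lines: ejx lsin jie udoz npjb ljwhs oefjq aac
Hunk 2: at line 1 remove [jie,udoz] add [lrtgv,ylsn] -> 8 lines: ejx lsin lrtgv ylsn npjb ljwhs oefjq aac
Hunk 3: at line 1 remove [lrtgv,ylsn,npjb] add [uap,ainm,kkca] -> 8 lines: ejx lsin uap ainm kkca ljwhs oefjq aac
Hunk 4: at line 2 remove [uap,ainm,kkca] add [rebk,ijo,jlmgc] -> 8 lines: ejx lsin rebk ijo jlmgc ljwhs oefjq aac
Hunk 5: at line 3 remove [ijo] add [git,zmo] -> 9 lines: ejx lsin rebk git zmo jlmgc ljwhs oefjq aac
Hunk 6: at line 5 remove [jlmgc,ljwhs] add [tje,qizl,apo] -> 10 lines: ejx lsin rebk git zmo tje qizl apo oefjq aac
Hunk 7: at line 3 remove [git,zmo] add [cffnk,hmra,mcx] -> 11 lines: ejx lsin rebk cffnk hmra mcx tje qizl apo oefjq aac
Final line count: 11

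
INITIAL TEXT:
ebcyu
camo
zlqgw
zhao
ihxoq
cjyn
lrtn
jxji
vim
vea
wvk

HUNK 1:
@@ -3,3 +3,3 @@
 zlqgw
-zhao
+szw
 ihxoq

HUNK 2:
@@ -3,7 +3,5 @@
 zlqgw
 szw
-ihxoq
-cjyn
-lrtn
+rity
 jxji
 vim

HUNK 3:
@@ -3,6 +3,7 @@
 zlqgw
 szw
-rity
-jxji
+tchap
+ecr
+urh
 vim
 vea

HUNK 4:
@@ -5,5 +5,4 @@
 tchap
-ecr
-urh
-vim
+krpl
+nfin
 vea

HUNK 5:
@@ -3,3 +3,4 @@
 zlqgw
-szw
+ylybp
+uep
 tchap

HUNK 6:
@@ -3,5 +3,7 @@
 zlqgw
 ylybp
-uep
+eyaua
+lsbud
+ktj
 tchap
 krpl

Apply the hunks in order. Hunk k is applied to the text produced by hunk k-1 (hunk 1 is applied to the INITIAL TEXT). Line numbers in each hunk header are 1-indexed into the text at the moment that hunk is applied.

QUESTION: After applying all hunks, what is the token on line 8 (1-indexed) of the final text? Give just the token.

Hunk 1: at line 3 remove [zhao] add [szw] -> 11 lines: ebcyu camo zlqgw szw ihxoq cjyn lrtn jxji vim vea wvk
Hunk 2: at line 3 remove [ihxoq,cjyn,lrtn] add [rity] -> 9 lines: ebcyu camo zlqgw szw rity jxji vim vea wvk
Hunk 3: at line 3 remove [rity,jxji] add [tchap,ecr,urh] -> 10 lines: ebcyu camo zlqgw szw tchap ecr urh vim vea wvk
Hunk 4: at line 5 remove [ecr,urh,vim] add [krpl,nfin] -> 9 lines: ebcyu camo zlqgw szw tchap krpl nfin vea wvk
Hunk 5: at line 3 remove [szw] add [ylybp,uep] -> 10 lines: ebcyu camo zlqgw ylybp uep tchap krpl nfin vea wvk
Hunk 6: at line 3 remove [uep] add [eyaua,lsbud,ktj] -> 12 lines: ebcyu camo zlqgw ylybp eyaua lsbud ktj tchap krpl nfin vea wvk
Final line 8: tchap

Answer: tchap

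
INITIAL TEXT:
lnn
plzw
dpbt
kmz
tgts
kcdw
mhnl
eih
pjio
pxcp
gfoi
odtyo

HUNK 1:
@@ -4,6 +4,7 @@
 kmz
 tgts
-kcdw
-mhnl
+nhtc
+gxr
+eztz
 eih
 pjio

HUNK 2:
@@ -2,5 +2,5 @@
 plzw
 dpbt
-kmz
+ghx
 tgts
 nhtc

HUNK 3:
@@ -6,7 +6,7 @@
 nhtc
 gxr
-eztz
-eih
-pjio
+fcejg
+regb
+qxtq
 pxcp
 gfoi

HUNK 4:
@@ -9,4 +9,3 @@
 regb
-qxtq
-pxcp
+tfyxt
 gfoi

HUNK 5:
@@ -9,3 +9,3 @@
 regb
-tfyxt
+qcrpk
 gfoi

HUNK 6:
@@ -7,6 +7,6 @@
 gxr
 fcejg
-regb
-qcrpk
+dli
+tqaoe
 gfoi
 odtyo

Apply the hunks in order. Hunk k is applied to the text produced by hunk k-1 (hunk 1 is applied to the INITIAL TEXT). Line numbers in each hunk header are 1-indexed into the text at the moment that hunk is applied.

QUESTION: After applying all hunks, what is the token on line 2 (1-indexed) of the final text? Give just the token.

Answer: plzw

Derivation:
Hunk 1: at line 4 remove [kcdw,mhnl] add [nhtc,gxr,eztz] -> 13 lines: lnn plzw dpbt kmz tgts nhtc gxr eztz eih pjio pxcp gfoi odtyo
Hunk 2: at line 2 remove [kmz] add [ghx] -> 13 lines: lnn plzw dpbt ghx tgts nhtc gxr eztz eih pjio pxcp gfoi odtyo
Hunk 3: at line 6 remove [eztz,eih,pjio] add [fcejg,regb,qxtq] -> 13 lines: lnn plzw dpbt ghx tgts nhtc gxr fcejg regb qxtq pxcp gfoi odtyo
Hunk 4: at line 9 remove [qxtq,pxcp] add [tfyxt] -> 12 lines: lnn plzw dpbt ghx tgts nhtc gxr fcejg regb tfyxt gfoi odtyo
Hunk 5: at line 9 remove [tfyxt] add [qcrpk] -> 12 lines: lnn plzw dpbt ghx tgts nhtc gxr fcejg regb qcrpk gfoi odtyo
Hunk 6: at line 7 remove [regb,qcrpk] add [dli,tqaoe] -> 12 lines: lnn plzw dpbt ghx tgts nhtc gxr fcejg dli tqaoe gfoi odtyo
Final line 2: plzw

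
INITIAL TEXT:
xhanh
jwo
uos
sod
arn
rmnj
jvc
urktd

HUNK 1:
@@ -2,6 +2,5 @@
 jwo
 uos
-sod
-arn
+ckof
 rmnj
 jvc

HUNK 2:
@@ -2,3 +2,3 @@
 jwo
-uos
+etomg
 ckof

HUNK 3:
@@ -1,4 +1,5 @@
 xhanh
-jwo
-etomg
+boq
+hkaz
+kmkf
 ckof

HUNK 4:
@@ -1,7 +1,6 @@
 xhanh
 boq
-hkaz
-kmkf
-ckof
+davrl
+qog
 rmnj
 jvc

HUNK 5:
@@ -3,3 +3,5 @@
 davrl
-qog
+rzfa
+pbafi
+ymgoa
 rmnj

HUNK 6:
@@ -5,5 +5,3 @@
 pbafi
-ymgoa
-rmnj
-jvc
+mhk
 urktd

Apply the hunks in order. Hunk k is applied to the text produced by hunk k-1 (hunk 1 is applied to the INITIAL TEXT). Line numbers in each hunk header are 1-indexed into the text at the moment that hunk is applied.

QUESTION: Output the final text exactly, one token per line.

Hunk 1: at line 2 remove [sod,arn] add [ckof] -> 7 lines: xhanh jwo uos ckof rmnj jvc urktd
Hunk 2: at line 2 remove [uos] add [etomg] -> 7 lines: xhanh jwo etomg ckof rmnj jvc urktd
Hunk 3: at line 1 remove [jwo,etomg] add [boq,hkaz,kmkf] -> 8 lines: xhanh boq hkaz kmkf ckof rmnj jvc urktd
Hunk 4: at line 1 remove [hkaz,kmkf,ckof] add [davrl,qog] -> 7 lines: xhanh boq davrl qog rmnj jvc urktd
Hunk 5: at line 3 remove [qog] add [rzfa,pbafi,ymgoa] -> 9 lines: xhanh boq davrl rzfa pbafi ymgoa rmnj jvc urktd
Hunk 6: at line 5 remove [ymgoa,rmnj,jvc] add [mhk] -> 7 lines: xhanh boq davrl rzfa pbafi mhk urktd

Answer: xhanh
boq
davrl
rzfa
pbafi
mhk
urktd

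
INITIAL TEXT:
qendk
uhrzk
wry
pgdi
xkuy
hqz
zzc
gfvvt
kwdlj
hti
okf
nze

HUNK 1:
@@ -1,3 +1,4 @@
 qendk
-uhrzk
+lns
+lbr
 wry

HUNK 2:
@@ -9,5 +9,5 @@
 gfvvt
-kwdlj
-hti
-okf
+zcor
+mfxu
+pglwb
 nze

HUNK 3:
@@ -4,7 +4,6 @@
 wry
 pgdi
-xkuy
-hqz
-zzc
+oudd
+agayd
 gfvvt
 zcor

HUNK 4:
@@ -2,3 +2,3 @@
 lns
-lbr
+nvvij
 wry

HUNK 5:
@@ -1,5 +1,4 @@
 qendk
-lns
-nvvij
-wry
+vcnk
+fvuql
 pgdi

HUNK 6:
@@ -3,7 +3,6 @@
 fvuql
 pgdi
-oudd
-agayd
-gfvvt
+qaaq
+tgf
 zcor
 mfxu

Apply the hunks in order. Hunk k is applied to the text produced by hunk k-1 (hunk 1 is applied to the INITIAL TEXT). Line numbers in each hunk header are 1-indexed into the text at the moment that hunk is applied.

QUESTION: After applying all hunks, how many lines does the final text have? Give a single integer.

Answer: 10

Derivation:
Hunk 1: at line 1 remove [uhrzk] add [lns,lbr] -> 13 lines: qendk lns lbr wry pgdi xkuy hqz zzc gfvvt kwdlj hti okf nze
Hunk 2: at line 9 remove [kwdlj,hti,okf] add [zcor,mfxu,pglwb] -> 13 lines: qendk lns lbr wry pgdi xkuy hqz zzc gfvvt zcor mfxu pglwb nze
Hunk 3: at line 4 remove [xkuy,hqz,zzc] add [oudd,agayd] -> 12 lines: qendk lns lbr wry pgdi oudd agayd gfvvt zcor mfxu pglwb nze
Hunk 4: at line 2 remove [lbr] add [nvvij] -> 12 lines: qendk lns nvvij wry pgdi oudd agayd gfvvt zcor mfxu pglwb nze
Hunk 5: at line 1 remove [lns,nvvij,wry] add [vcnk,fvuql] -> 11 lines: qendk vcnk fvuql pgdi oudd agayd gfvvt zcor mfxu pglwb nze
Hunk 6: at line 3 remove [oudd,agayd,gfvvt] add [qaaq,tgf] -> 10 lines: qendk vcnk fvuql pgdi qaaq tgf zcor mfxu pglwb nze
Final line count: 10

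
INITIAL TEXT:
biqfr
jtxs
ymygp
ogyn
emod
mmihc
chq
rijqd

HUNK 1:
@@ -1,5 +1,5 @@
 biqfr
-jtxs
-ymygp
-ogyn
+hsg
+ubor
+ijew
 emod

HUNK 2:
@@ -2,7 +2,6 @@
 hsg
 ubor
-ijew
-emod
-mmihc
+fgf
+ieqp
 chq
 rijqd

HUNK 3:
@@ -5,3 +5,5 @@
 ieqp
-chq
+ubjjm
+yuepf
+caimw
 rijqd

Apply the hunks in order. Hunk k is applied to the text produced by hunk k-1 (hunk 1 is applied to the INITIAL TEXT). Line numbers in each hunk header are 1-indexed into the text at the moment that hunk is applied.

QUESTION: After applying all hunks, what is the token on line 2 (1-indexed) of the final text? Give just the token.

Answer: hsg

Derivation:
Hunk 1: at line 1 remove [jtxs,ymygp,ogyn] add [hsg,ubor,ijew] -> 8 lines: biqfr hsg ubor ijew emod mmihc chq rijqd
Hunk 2: at line 2 remove [ijew,emod,mmihc] add [fgf,ieqp] -> 7 lines: biqfr hsg ubor fgf ieqp chq rijqd
Hunk 3: at line 5 remove [chq] add [ubjjm,yuepf,caimw] -> 9 lines: biqfr hsg ubor fgf ieqp ubjjm yuepf caimw rijqd
Final line 2: hsg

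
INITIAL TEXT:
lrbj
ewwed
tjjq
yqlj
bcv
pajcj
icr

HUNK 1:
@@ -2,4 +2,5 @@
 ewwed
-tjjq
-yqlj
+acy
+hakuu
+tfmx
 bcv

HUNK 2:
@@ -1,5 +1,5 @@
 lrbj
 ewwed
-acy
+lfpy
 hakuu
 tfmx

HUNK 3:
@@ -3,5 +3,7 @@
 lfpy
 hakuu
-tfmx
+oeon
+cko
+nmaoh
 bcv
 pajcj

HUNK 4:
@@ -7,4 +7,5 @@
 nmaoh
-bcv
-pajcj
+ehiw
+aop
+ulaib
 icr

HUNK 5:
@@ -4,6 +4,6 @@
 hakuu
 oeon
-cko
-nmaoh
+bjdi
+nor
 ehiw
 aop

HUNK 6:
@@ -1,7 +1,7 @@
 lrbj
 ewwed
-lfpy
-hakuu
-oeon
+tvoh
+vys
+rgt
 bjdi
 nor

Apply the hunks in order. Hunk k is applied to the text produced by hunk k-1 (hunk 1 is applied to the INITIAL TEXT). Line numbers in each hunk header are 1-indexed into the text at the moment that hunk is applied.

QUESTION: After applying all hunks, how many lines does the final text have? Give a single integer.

Hunk 1: at line 2 remove [tjjq,yqlj] add [acy,hakuu,tfmx] -> 8 lines: lrbj ewwed acy hakuu tfmx bcv pajcj icr
Hunk 2: at line 1 remove [acy] add [lfpy] -> 8 lines: lrbj ewwed lfpy hakuu tfmx bcv pajcj icr
Hunk 3: at line 3 remove [tfmx] add [oeon,cko,nmaoh] -> 10 lines: lrbj ewwed lfpy hakuu oeon cko nmaoh bcv pajcj icr
Hunk 4: at line 7 remove [bcv,pajcj] add [ehiw,aop,ulaib] -> 11 lines: lrbj ewwed lfpy hakuu oeon cko nmaoh ehiw aop ulaib icr
Hunk 5: at line 4 remove [cko,nmaoh] add [bjdi,nor] -> 11 lines: lrbj ewwed lfpy hakuu oeon bjdi nor ehiw aop ulaib icr
Hunk 6: at line 1 remove [lfpy,hakuu,oeon] add [tvoh,vys,rgt] -> 11 lines: lrbj ewwed tvoh vys rgt bjdi nor ehiw aop ulaib icr
Final line count: 11

Answer: 11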